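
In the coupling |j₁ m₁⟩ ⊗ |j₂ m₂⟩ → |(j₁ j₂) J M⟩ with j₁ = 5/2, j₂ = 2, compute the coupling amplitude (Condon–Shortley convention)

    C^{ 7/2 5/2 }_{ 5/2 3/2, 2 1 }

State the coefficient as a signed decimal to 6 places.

triangle: 1!·4!·3!/9! = 144/362880
(j±m)!: 4!·1!·3!·1!·6!·1! = 103680
prefactor² = (2J+1)·Δ·N² = 2304/7
  k=0: +1/(0!·1!·1!·3!·3!·0!) = 1/36
  k=1: −1/(1!·0!·0!·2!·4!·1!) = -1/48
Σ = 1/144  ⇒  CG² = 2304/7·1/144² = 1/63
CG = +√(1/63) = +0.125988

+√(1/63) ≈ +0.125988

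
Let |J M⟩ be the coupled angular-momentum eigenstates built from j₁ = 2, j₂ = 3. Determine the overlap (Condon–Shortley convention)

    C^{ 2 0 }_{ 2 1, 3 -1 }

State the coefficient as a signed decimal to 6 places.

−√(1/7) = -0.377964

j₁+j₂−J=3  J+j₁−j₂=1  J−j₁+j₂=3  j₁+j₂+J+1=8
(j₁±m₁, j₂±m₂, J±M) = (3,1,2,4,2,2)
P² = 36/7
sum k=0..1:
  [0] +1/12 = 1/12
  [1] −1/4 = -1/4
S = -1/6
C² = P²·S² = 1/7 ; C = -0.377964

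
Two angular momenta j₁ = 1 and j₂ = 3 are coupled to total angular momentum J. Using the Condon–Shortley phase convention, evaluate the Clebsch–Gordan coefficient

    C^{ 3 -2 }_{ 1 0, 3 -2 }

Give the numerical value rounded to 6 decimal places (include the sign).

+√(1/3) = +0.577350

√[7·1!1!5!/8! · 1!1!1!5!1!5!] = √(300)
  +(−1)^0/∏(0,1,1,1,0,4)! = 1/24  (running 1/24)
  +(−1)^1/∏(1,0,0,0,1,5)! = -1/120  (running 1/30)
⟨..|..⟩ = √(300)·(1/30) = +0.577350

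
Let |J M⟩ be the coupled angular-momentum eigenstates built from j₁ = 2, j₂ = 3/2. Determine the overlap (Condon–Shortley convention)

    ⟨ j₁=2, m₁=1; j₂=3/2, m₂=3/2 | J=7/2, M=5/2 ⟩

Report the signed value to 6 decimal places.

triangle: 0!*4!*3!/8! = 144/40320
(j±m)!: 3!*1!*3!*0!*6!*1! = 25920
prefactor² = (2J+1)*Δ*N² = 5184/7
  k=0: +1/(0!*0!*1!*3!*3!*0!) = 1/36
Σ = 1/36  ⇒  CG² = 5184/7*1/36² = 4/7
CG = +√(4/7) = +0.755929

+√(4/7) = +0.755929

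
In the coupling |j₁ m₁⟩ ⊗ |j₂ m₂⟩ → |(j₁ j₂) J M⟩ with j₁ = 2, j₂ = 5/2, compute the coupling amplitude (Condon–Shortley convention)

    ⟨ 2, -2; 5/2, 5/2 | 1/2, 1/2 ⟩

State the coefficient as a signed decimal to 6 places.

+0.577350  (= +√(1/3))

triangle: 4!·0!·1!/6! = 24/720
(j±m)!: 0!·4!·5!·0!·1!·0! = 2880
prefactor² = (2J+1)·Δ·N² = 192
  k=4: +1/(4!·0!·0!·1!·0!·0!) = 1/24
Σ = 1/24  ⇒  CG² = 192·1/24² = 1/3
CG = +√(1/3) = +0.577350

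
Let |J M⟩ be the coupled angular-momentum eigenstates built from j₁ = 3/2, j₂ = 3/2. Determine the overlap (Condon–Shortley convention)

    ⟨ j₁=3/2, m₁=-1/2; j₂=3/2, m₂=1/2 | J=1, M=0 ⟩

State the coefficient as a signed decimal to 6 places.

√[3·2!1!1!/5! · 1!2!2!1!1!1!] = √(1/5)
  +(−1)^1/∏(1,1,1,1,0,0)! = -1  (running -1)
  +(−1)^2/∏(2,0,0,0,1,1)! = 1/2  (running -1/2)
⟨..|..⟩ = √(1/5)·(-1/2) = -0.223607

−√(1/20) ≈ -0.223607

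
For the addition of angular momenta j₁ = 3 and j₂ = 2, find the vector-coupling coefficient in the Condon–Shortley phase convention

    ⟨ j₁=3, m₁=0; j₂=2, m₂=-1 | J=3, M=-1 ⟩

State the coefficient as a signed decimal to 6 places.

j₁+j₂−J=2  J+j₁−j₂=4  J−j₁+j₂=2  j₁+j₂+J+1=9
(j₁±m₁, j₂±m₂, J±M) = (3,3,1,3,2,4)
P² = 96/5
sum k=0..1:
  [0] +1/12 = 1/12
  [1] −1/8 = -1/8
S = -1/24
C² = P²·S² = 1/30 ; C = -0.182574

-0.182574  (= −√(1/30))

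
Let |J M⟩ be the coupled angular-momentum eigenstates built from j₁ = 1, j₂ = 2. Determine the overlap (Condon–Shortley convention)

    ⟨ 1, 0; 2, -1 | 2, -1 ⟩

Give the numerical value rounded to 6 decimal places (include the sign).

j₁+j₂−J=1  J+j₁−j₂=1  J−j₁+j₂=3  j₁+j₂+J+1=6
(j₁±m₁, j₂±m₂, J±M) = (1,1,1,3,1,3)
P² = 3/2
sum k=0..1:
  [0] +1/2 = 1/2
  [1] −1/6 = -1/6
S = 1/3
C² = P²·S² = 1/6 ; C = +0.408248

+0.408248  (= +√(1/6))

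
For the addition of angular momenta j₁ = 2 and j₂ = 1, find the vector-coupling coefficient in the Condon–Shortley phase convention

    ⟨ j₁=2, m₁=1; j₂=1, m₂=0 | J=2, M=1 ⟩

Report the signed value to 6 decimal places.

j₁+j₂−J=1  J+j₁−j₂=3  J−j₁+j₂=1  j₁+j₂+J+1=6
(j₁±m₁, j₂±m₂, J±M) = (3,1,1,1,3,1)
P² = 3/2
sum k=0..1:
  [0] +1/2 = 1/2
  [1] −1/6 = -1/6
S = 1/3
C² = P²·S² = 1/6 ; C = +0.408248

+0.408248  (= +√(1/6))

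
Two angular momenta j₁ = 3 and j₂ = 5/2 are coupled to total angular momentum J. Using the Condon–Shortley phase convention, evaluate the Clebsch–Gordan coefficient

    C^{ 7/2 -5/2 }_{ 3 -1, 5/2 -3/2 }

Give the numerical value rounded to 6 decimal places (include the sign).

−√(10/63) ≈ -0.398410

j₁+j₂−J=2  J+j₁−j₂=4  J−j₁+j₂=3  j₁+j₂+J+1=10
(j₁±m₁, j₂±m₂, J±M) = (2,4,1,4,1,6)
P² = 18432/35
sum k=0..1:
  [0] +1/96 = 1/96
  [1] −1/36 = -1/36
S = -5/288
C² = P²·S² = 10/63 ; C = -0.398410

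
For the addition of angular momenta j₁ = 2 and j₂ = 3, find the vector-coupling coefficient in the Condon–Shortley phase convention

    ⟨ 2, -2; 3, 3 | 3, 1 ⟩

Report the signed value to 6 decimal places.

+√(1/6) ≈ +0.408248

triangle: 2!×2!×4!/9! = 96/362880
(j±m)!: 0!×4!×6!×0!×4!×2! = 829440
prefactor² = (2J+1)×Δ×N² = 1536
  k=2: +1/(2!×0!×2!×4!×0!×0!) = 1/96
Σ = 1/96  ⇒  CG² = 1536×1/96² = 1/6
CG = +√(1/6) = +0.408248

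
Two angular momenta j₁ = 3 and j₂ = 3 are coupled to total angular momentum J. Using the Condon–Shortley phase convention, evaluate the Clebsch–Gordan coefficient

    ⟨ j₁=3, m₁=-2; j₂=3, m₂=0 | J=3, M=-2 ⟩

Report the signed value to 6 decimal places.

triangle: 3!*3!*3!/10! = 216/3628800
(j±m)!: 1!*5!*3!*3!*1!*5! = 518400
prefactor² = (2J+1)*Δ*N² = 216
  k=2: +1/(2!*1!*3!*1!*0!*2!) = 1/24
  k=3: −1/(3!*0!*2!*0!*1!*3!) = -1/72
Σ = 1/36  ⇒  CG² = 216*1/36² = 1/6
CG = +√(1/6) = +0.408248

+0.408248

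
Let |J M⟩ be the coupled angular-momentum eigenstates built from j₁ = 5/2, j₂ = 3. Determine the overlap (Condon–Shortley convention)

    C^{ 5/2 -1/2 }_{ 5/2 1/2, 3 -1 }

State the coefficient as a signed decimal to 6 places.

j₁+j₂−J=3  J+j₁−j₂=2  J−j₁+j₂=3  j₁+j₂+J+1=9
(j₁±m₁, j₂±m₂, J±M) = (3,2,2,4,2,3)
P² = 288/35
sum k=0..2:
  [0] +1/24 = 1/24
  [1] −1/4 = -1/4
  [2] +1/24 = 1/24
S = -1/6
C² = P²·S² = 8/35 ; C = -0.478091

-0.478091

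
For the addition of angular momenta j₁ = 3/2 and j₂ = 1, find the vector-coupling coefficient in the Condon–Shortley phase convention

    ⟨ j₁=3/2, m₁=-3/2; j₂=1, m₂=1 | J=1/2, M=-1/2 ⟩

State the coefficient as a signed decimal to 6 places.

√[2·2!1!0!/4! · 0!3!2!0!0!1!] = √(2)
  +(−1)^2/∏(2,0,1,0,0,0)! = 1/2  (running 1/2)
⟨..|..⟩ = √(2)·(1/2) = +0.707107

+0.707107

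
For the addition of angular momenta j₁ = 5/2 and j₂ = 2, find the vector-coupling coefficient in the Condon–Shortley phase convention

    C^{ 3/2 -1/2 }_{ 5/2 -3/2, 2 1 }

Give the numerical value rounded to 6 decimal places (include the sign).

j₁+j₂−J=3  J+j₁−j₂=2  J−j₁+j₂=1  j₁+j₂+J+1=7
(j₁±m₁, j₂±m₂, J±M) = (1,4,3,1,1,2)
P² = 96/35
sum k=2..3:
  [2] +1/4 = 1/4
  [3] −1/6 = -1/6
S = 1/12
C² = P²·S² = 2/105 ; C = +0.138013

+0.138013  (= +√(2/105))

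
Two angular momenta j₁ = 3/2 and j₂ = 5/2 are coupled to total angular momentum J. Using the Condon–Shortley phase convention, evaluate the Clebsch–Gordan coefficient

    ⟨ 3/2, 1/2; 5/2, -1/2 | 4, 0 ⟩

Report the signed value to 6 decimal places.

triangle: 0!·3!·5!/9! = 720/362880
(j±m)!: 2!·1!·2!·3!·4!·4! = 13824
prefactor² = (2J+1)·Δ·N² = 1728/7
  k=0: +1/(0!·0!·1!·2!·2!·3!) = 1/24
Σ = 1/24  ⇒  CG² = 1728/7·1/24² = 3/7
CG = +√(3/7) = +0.654654

+0.654654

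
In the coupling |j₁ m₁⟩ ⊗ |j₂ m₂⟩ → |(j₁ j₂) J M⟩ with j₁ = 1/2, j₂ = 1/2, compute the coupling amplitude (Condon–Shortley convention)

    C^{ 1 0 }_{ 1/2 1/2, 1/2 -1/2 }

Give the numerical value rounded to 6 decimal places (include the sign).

√[3·0!1!1!/3! · 1!0!0!1!1!1!] = √(1/2)
  +(−1)^0/∏(0,0,0,0,1,1)! = 1  (running 1)
⟨..|..⟩ = √(1/2)·(1) = +0.707107

+0.707107  (= +√(1/2))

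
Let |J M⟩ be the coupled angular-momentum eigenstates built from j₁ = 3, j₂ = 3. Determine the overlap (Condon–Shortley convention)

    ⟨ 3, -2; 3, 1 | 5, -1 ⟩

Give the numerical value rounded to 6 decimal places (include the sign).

triangle: 1!×5!×5!/12! = 14400/479001600
(j±m)!: 1!×5!×4!×2!×4!×6! = 99532800
prefactor² = (2J+1)×Δ×N² = 230400/7
  k=0: +1/(0!×1!×5!×4!×0!×1!) = 1/2880
  k=1: −1/(1!×0!×4!×3!×1!×2!) = -1/288
Σ = -1/320  ⇒  CG² = 230400/7×(-1/320)² = 9/28
CG = −√(9/28) = -0.566947

-0.566947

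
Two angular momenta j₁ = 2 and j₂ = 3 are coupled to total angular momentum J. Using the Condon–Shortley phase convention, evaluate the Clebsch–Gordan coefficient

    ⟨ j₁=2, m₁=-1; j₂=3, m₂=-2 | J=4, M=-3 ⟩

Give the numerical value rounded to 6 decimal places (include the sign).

j₁+j₂−J=1  J+j₁−j₂=3  J−j₁+j₂=5  j₁+j₂+J+1=10
(j₁±m₁, j₂±m₂, J±M) = (1,3,1,5,1,7)
P² = 6480
sum k=0..1:
  [0] +1/144 = 1/144
  [1] −1/240 = -1/240
S = 1/360
C² = P²·S² = 1/20 ; C = +0.223607

+√(1/20) = +0.223607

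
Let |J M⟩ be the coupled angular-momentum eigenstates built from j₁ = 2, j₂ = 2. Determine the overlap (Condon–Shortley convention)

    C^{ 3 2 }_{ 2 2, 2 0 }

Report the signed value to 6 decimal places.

+√(1/2) = +0.707107

√[7·1!3!3!/8! · 4!0!2!2!5!1!] = √(72)
  +(−1)^0/∏(0,1,0,2,3,1)! = 1/12  (running 1/12)
⟨..|..⟩ = √(72)·(1/12) = +0.707107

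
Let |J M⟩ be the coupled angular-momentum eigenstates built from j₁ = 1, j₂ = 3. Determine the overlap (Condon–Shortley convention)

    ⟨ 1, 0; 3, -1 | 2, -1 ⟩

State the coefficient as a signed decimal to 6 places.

−√(8/21) = -0.617213

√[5·2!0!4!/7! · 1!1!2!4!1!3!] = √(96/7)
  +(−1)^1/∏(1,1,0,1,0,3)! = -1/6  (running -1/6)
⟨..|..⟩ = √(96/7)·(-1/6) = -0.617213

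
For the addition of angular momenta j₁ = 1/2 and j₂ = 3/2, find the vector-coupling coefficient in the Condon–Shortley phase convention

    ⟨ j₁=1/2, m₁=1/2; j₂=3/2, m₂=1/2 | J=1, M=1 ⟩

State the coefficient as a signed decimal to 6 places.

+0.500000  (= +√(1/4))

j₁+j₂−J=1  J+j₁−j₂=0  J−j₁+j₂=2  j₁+j₂+J+1=4
(j₁±m₁, j₂±m₂, J±M) = (1,0,2,1,2,0)
P² = 1
sum k=0..0:
  [0] +1/2 = 1/2
S = 1/2
C² = P²·S² = 1/4 ; C = +0.500000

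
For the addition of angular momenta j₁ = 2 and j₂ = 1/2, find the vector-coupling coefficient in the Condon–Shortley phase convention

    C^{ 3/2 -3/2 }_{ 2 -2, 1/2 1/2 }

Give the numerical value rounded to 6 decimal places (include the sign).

−√(4/5) ≈ -0.894427

√[4·1!3!0!/5! · 0!4!1!0!0!3!] = √(144/5)
  +(−1)^1/∏(1,0,3,0,0,0)! = -1/6  (running -1/6)
⟨..|..⟩ = √(144/5)·(-1/6) = -0.894427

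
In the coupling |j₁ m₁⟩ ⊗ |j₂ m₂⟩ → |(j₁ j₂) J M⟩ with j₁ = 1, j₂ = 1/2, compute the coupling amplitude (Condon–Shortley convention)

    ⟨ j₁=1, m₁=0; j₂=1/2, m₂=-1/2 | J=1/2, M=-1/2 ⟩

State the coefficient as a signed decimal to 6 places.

+0.577350

√[2·1!1!0!/3! · 1!1!0!1!0!1!] = √(1/3)
  +(−1)^0/∏(0,1,1,0,0,0)! = 1  (running 1)
⟨..|..⟩ = √(1/3)·(1) = +0.577350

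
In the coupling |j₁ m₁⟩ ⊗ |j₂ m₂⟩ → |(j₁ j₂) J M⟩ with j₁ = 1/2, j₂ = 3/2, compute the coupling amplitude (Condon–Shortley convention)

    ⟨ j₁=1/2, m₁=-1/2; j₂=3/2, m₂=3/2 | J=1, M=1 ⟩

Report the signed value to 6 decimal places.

√[3·1!0!2!/4! · 0!1!3!0!2!0!] = √(3)
  +(−1)^1/∏(1,0,0,2,0,0)! = -1/2  (running -1/2)
⟨..|..⟩ = √(3)·(-1/2) = -0.866025

−√(3/4) ≈ -0.866025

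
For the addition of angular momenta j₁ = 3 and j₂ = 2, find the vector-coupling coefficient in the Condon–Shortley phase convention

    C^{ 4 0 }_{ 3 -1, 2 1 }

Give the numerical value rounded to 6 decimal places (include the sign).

j₁+j₂−J=1  J+j₁−j₂=5  J−j₁+j₂=3  j₁+j₂+J+1=10
(j₁±m₁, j₂±m₂, J±M) = (2,4,3,1,4,4)
P² = 10368/35
sum k=0..1:
  [0] +1/144 = 1/144
  [1] −1/24 = -1/24
S = -5/144
C² = P²·S² = 5/14 ; C = -0.597614

-0.597614  (= −√(5/14))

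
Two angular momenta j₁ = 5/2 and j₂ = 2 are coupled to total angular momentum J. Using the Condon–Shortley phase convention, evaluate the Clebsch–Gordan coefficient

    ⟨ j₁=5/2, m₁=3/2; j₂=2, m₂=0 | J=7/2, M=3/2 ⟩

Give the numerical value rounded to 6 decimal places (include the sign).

triangle: 1!×4!×3!/9! = 144/362880
(j±m)!: 4!×1!×2!×2!×5!×2! = 23040
prefactor² = (2J+1)×Δ×N² = 512/7
  k=0: +1/(0!×1!×1!×2!×3!×1!) = 1/12
  k=1: −1/(1!×0!×0!×1!×4!×2!) = -1/48
Σ = 1/16  ⇒  CG² = 512/7×1/16² = 2/7
CG = +√(2/7) = +0.534522

+√(2/7) ≈ +0.534522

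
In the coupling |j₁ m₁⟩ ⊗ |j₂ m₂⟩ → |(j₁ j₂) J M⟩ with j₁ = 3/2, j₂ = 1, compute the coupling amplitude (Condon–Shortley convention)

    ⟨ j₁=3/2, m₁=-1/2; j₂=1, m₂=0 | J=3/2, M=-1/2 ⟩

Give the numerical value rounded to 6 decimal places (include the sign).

triangle: 1!×2!×1!/5! = 2/120
(j±m)!: 1!×2!×1!×1!×1!×2! = 4
prefactor² = (2J+1)×Δ×N² = 4/15
  k=0: +1/(0!×1!×2!×1!×0!×0!) = 1/2
  k=1: −1/(1!×0!×1!×0!×1!×1!) = -1
Σ = -1/2  ⇒  CG² = 4/15×(-1/2)² = 1/15
CG = −√(1/15) = -0.258199

−√(1/15) ≈ -0.258199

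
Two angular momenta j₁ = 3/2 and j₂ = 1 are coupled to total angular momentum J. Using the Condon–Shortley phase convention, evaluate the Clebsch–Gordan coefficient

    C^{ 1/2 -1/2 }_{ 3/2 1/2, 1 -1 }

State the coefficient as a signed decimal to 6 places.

j₁+j₂−J=2  J+j₁−j₂=1  J−j₁+j₂=0  j₁+j₂+J+1=4
(j₁±m₁, j₂±m₂, J±M) = (2,1,0,2,0,1)
P² = 2/3
sum k=0..0:
  [0] +1/2 = 1/2
S = 1/2
C² = P²·S² = 1/6 ; C = +0.408248

+√(1/6) = +0.408248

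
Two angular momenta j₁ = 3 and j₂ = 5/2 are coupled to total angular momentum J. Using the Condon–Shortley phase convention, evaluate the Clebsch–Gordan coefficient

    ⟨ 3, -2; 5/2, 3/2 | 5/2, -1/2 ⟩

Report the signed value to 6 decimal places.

√[6·3!3!2!/9! · 1!5!4!1!2!3!] = √(288/7)
  +(−1)^2/∏(2,1,3,2,0,0)! = 1/24  (running 1/24)
  +(−1)^3/∏(3,0,2,1,1,1)! = -1/12  (running -1/24)
⟨..|..⟩ = √(288/7)·(-1/24) = -0.267261

-0.267261  (= −√(1/14))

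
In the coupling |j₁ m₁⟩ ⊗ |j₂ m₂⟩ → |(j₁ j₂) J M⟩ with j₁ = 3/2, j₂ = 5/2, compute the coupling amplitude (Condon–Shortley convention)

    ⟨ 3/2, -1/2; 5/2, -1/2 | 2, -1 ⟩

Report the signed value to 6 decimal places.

j₁+j₂−J=2  J+j₁−j₂=1  J−j₁+j₂=3  j₁+j₂+J+1=7
(j₁±m₁, j₂±m₂, J±M) = (1,2,2,3,1,3)
P² = 12/7
sum k=1..2:
  [1] −1/2 = -1/2
  [2] +1/12 = 1/12
S = -5/12
C² = P²·S² = 25/84 ; C = -0.545545

-0.545545  (= −√(25/84))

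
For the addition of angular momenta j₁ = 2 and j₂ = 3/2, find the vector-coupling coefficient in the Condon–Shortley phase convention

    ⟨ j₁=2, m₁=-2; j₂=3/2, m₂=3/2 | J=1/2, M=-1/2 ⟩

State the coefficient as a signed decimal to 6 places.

−√(2/5) ≈ -0.632456

√[2·3!1!0!/5! · 0!4!3!0!0!1!] = √(72/5)
  +(−1)^3/∏(3,0,1,0,0,0)! = -1/6  (running -1/6)
⟨..|..⟩ = √(72/5)·(-1/6) = -0.632456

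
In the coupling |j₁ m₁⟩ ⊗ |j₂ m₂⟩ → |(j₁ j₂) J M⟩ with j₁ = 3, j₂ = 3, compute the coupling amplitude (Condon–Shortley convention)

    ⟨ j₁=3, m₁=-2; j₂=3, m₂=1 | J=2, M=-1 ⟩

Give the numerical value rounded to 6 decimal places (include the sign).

√[5·4!2!2!/9! · 1!5!4!2!1!3!] = √(320/7)
  +(−1)^3/∏(3,1,2,1,0,1)! = -1/12  (running -1/12)
  +(−1)^4/∏(4,0,1,0,1,2)! = 1/48  (running -1/16)
⟨..|..⟩ = √(320/7)·(-1/16) = -0.422577

-0.422577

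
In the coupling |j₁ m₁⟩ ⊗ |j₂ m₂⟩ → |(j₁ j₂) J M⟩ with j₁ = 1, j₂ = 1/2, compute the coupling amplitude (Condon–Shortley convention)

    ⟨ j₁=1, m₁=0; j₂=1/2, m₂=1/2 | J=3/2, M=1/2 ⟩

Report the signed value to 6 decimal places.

+√(2/3) = +0.816497

√[4·0!2!1!/4! · 1!1!1!0!2!1!] = √(2/3)
  +(−1)^0/∏(0,0,1,1,1,0)! = 1  (running 1)
⟨..|..⟩ = √(2/3)·(1) = +0.816497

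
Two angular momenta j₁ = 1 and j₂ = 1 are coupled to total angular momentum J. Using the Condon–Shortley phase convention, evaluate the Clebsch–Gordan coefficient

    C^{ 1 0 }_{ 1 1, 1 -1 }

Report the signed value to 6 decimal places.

j₁+j₂−J=1  J+j₁−j₂=1  J−j₁+j₂=1  j₁+j₂+J+1=4
(j₁±m₁, j₂±m₂, J±M) = (2,0,0,2,1,1)
P² = 1/2
sum k=0..0:
  [0] +1/1 = 1
S = 1
C² = P²·S² = 1/2 ; C = +0.707107

+0.707107  (= +√(1/2))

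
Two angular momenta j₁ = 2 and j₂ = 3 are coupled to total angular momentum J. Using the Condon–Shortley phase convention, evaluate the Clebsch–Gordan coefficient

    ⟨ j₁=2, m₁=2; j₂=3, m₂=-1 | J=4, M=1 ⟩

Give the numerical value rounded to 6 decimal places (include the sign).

j₁+j₂−J=1  J+j₁−j₂=3  J−j₁+j₂=5  j₁+j₂+J+1=10
(j₁±m₁, j₂±m₂, J±M) = (4,0,2,4,5,3)
P² = 10368/7
sum k=0..0:
  [0] +1/72 = 1/72
S = 1/72
C² = P²·S² = 2/7 ; C = +0.534522

+0.534522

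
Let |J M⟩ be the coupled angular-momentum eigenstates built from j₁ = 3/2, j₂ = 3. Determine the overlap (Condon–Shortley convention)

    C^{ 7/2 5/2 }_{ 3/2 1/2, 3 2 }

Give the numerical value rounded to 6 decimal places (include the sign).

j₁+j₂−J=1  J+j₁−j₂=2  J−j₁+j₂=5  j₁+j₂+J+1=9
(j₁±m₁, j₂±m₂, J±M) = (2,1,5,1,6,1)
P² = 6400/7
sum k=0..1:
  [0] +1/120 = 1/120
  [1] −1/48 = -1/48
S = -1/80
C² = P²·S² = 1/7 ; C = -0.377964

−√(1/7) ≈ -0.377964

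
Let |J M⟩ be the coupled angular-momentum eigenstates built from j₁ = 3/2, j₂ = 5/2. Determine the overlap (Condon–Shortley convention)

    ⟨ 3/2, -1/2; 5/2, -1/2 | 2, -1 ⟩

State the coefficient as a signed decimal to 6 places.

−√(25/84) ≈ -0.545545

j₁+j₂−J=2  J+j₁−j₂=1  J−j₁+j₂=3  j₁+j₂+J+1=7
(j₁±m₁, j₂±m₂, J±M) = (1,2,2,3,1,3)
P² = 12/7
sum k=1..2:
  [1] −1/2 = -1/2
  [2] +1/12 = 1/12
S = -5/12
C² = P²·S² = 25/84 ; C = -0.545545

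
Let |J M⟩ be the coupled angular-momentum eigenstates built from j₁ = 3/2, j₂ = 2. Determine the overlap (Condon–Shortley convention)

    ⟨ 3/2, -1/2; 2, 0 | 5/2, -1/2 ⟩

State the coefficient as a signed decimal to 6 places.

√[6·1!2!3!/7! · 1!2!2!2!2!3!] = √(48/35)
  +(−1)^0/∏(0,1,2,2,0,1)! = 1/4  (running 1/4)
  +(−1)^1/∏(1,0,1,1,1,2)! = -1/2  (running -1/4)
⟨..|..⟩ = √(48/35)·(-1/4) = -0.292770

-0.292770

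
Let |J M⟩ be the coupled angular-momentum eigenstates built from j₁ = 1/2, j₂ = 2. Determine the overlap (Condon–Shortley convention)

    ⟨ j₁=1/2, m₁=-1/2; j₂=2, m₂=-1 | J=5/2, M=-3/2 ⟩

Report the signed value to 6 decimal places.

triangle: 0!×1!×4!/6! = 24/720
(j±m)!: 0!×1!×1!×3!×1!×4! = 144
prefactor² = (2J+1)×Δ×N² = 144/5
  k=0: +1/(0!×0!×1!×1!×0!×3!) = 1/6
Σ = 1/6  ⇒  CG² = 144/5×1/6² = 4/5
CG = +√(4/5) = +0.894427

+0.894427  (= +√(4/5))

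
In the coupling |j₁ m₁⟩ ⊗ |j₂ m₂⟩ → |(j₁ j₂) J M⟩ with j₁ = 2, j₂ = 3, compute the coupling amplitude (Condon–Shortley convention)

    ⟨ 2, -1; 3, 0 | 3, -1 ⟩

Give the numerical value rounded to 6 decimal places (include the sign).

triangle: 2!·2!·4!/9! = 96/362880
(j±m)!: 1!·3!·3!·3!·2!·4! = 10368
prefactor² = (2J+1)·Δ·N² = 96/5
  k=1: −1/(1!·1!·2!·2!·0!·2!) = -1/8
  k=2: +1/(2!·0!·1!·1!·1!·3!) = 1/12
Σ = -1/24  ⇒  CG² = 96/5·(-1/24)² = 1/30
CG = −√(1/30) = -0.182574

-0.182574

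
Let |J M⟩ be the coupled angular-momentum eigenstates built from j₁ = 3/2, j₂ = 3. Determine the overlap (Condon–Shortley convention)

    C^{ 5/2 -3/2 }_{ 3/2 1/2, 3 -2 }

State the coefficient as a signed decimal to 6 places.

+√(1/14) ≈ +0.267261

j₁+j₂−J=2  J+j₁−j₂=1  J−j₁+j₂=4  j₁+j₂+J+1=8
(j₁±m₁, j₂±m₂, J±M) = (2,1,1,5,1,4)
P² = 288/7
sum k=0..1:
  [0] +1/12 = 1/12
  [1] −1/24 = -1/24
S = 1/24
C² = P²·S² = 1/14 ; C = +0.267261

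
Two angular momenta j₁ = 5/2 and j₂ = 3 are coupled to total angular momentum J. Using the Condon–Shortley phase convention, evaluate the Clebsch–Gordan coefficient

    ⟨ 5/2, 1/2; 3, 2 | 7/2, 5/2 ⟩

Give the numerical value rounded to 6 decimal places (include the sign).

-0.178174  (= −√(2/63))

j₁+j₂−J=2  J+j₁−j₂=3  J−j₁+j₂=4  j₁+j₂+J+1=10
(j₁±m₁, j₂±m₂, J±M) = (3,2,5,1,6,1)
P² = 4608/7
sum k=1..2:
  [1] −1/48 = -1/48
  [2] +1/72 = 1/72
S = -1/144
C² = P²·S² = 2/63 ; C = -0.178174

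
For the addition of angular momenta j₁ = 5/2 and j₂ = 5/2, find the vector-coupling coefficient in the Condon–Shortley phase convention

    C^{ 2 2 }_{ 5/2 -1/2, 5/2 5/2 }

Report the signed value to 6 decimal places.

triangle: 3!·2!·2!/8! = 24/40320
(j±m)!: 2!·3!·5!·0!·4!·0! = 34560
prefactor² = (2J+1)·Δ·N² = 720/7
  k=3: −1/(3!·0!·0!·2!·2!·0!) = -1/24
Σ = -1/24  ⇒  CG² = 720/7·(-1/24)² = 5/28
CG = −√(5/28) = -0.422577

−√(5/28) = -0.422577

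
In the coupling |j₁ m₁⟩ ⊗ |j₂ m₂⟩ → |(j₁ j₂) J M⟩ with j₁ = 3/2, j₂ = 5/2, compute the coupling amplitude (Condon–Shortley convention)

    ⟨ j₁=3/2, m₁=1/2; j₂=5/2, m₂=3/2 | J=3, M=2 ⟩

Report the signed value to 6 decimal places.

−√(1/12) = -0.288675

√[7·1!2!4!/8! · 2!1!4!1!5!1!] = √(48)
  +(−1)^0/∏(0,1,1,4,1,0)! = 1/24  (running 1/24)
  +(−1)^1/∏(1,0,0,3,2,1)! = -1/12  (running -1/24)
⟨..|..⟩ = √(48)·(-1/24) = -0.288675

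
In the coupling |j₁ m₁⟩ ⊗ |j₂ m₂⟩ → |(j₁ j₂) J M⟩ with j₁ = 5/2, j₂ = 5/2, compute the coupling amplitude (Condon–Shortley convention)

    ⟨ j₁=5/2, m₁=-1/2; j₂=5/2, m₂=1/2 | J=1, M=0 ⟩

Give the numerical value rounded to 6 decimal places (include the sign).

triangle: 4!·1!·1!/7! = 24/5040
(j±m)!: 2!·3!·3!·2!·1!·1! = 144
prefactor² = (2J+1)·Δ·N² = 72/35
  k=2: +1/(2!·2!·1!·1!·0!·0!) = 1/4
  k=3: −1/(3!·1!·0!·0!·1!·1!) = -1/6
Σ = 1/12  ⇒  CG² = 72/35·1/12² = 1/70
CG = +√(1/70) = +0.119523

+0.119523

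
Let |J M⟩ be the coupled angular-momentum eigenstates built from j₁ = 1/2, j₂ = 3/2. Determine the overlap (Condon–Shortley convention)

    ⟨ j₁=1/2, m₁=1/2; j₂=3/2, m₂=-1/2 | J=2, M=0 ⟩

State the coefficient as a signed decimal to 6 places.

triangle: 0!·1!·3!/5! = 6/120
(j±m)!: 1!·0!·1!·2!·2!·2! = 8
prefactor² = (2J+1)·Δ·N² = 2
  k=0: +1/(0!·0!·0!·1!·1!·2!) = 1/2
Σ = 1/2  ⇒  CG² = 2·1/2² = 1/2
CG = +√(1/2) = +0.707107

+0.707107  (= +√(1/2))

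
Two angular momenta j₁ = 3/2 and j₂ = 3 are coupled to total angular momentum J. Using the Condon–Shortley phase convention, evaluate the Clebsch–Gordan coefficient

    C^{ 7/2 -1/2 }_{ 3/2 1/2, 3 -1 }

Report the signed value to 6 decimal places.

+√(2/7) = +0.534522

triangle: 1!·2!·5!/9! = 240/362880
(j±m)!: 2!·1!·2!·4!·3!·4! = 13824
prefactor² = (2J+1)·Δ·N² = 512/7
  k=0: +1/(0!·1!·1!·2!·1!·3!) = 1/12
  k=1: −1/(1!·0!·0!·1!·2!·4!) = -1/48
Σ = 1/16  ⇒  CG² = 512/7·1/16² = 2/7
CG = +√(2/7) = +0.534522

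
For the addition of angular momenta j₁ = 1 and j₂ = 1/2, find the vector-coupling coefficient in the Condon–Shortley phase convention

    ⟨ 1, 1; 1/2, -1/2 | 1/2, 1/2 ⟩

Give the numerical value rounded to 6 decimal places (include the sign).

+0.816497  (= +√(2/3))

j₁+j₂−J=1  J+j₁−j₂=1  J−j₁+j₂=0  j₁+j₂+J+1=3
(j₁±m₁, j₂±m₂, J±M) = (2,0,0,1,1,0)
P² = 2/3
sum k=0..0:
  [0] +1/1 = 1
S = 1
C² = P²·S² = 2/3 ; C = +0.816497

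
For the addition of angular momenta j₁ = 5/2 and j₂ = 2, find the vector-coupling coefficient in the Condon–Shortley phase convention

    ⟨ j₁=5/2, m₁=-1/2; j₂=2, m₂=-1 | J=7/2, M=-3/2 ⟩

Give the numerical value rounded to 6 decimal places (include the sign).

+√(2/21) ≈ +0.308607

j₁+j₂−J=1  J+j₁−j₂=4  J−j₁+j₂=3  j₁+j₂+J+1=9
(j₁±m₁, j₂±m₂, J±M) = (2,3,1,3,2,5)
P² = 384/7
sum k=0..1:
  [0] +1/12 = 1/12
  [1] −1/24 = -1/24
S = 1/24
C² = P²·S² = 2/21 ; C = +0.308607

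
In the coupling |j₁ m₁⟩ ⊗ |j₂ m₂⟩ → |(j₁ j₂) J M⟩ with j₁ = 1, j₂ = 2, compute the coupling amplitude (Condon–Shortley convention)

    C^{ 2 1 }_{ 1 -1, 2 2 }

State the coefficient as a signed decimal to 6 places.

j₁+j₂−J=1  J+j₁−j₂=1  J−j₁+j₂=3  j₁+j₂+J+1=6
(j₁±m₁, j₂±m₂, J±M) = (0,2,4,0,3,1)
P² = 12
sum k=1..1:
  [1] −1/6 = -1/6
S = -1/6
C² = P²·S² = 1/3 ; C = -0.577350

-0.577350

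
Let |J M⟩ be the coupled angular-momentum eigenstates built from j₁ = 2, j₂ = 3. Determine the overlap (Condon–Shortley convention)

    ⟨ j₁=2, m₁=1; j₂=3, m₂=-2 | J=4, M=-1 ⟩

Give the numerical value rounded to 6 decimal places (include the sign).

+√(7/20) = +0.591608

triangle: 1!×3!×5!/10! = 720/3628800
(j±m)!: 3!×1!×1!×5!×3!×5! = 518400
prefactor² = (2J+1)×Δ×N² = 6480/7
  k=0: +1/(0!×1!×1!×1!×2!×4!) = 1/48
  k=1: −1/(1!×0!×0!×0!×3!×5!) = -1/720
Σ = 7/360  ⇒  CG² = 6480/7×7/360² = 7/20
CG = +√(7/20) = +0.591608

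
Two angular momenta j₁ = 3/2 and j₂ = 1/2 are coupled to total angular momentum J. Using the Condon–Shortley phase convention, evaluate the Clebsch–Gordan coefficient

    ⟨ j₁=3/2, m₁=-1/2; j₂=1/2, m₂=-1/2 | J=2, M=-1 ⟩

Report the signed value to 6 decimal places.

j₁+j₂−J=0  J+j₁−j₂=3  J−j₁+j₂=1  j₁+j₂+J+1=5
(j₁±m₁, j₂±m₂, J±M) = (1,2,0,1,1,3)
P² = 3
sum k=0..0:
  [0] +1/2 = 1/2
S = 1/2
C² = P²·S² = 3/4 ; C = +0.866025

+0.866025  (= +√(3/4))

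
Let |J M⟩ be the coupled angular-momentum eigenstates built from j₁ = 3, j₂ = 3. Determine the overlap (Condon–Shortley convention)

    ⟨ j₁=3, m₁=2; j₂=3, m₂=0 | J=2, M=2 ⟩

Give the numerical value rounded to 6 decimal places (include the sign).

triangle: 4!·2!·2!/9! = 96/362880
(j±m)!: 5!·1!·3!·3!·4!·0! = 103680
prefactor² = (2J+1)·Δ·N² = 960/7
  k=1: −1/(1!·3!·0!·2!·2!·0!) = -1/24
Σ = -1/24  ⇒  CG² = 960/7·(-1/24)² = 5/21
CG = −√(5/21) = -0.487950

−√(5/21) ≈ -0.487950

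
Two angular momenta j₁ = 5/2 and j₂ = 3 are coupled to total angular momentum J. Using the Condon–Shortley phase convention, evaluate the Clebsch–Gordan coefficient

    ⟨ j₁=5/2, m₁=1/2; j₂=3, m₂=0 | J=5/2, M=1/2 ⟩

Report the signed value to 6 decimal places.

triangle: 3!·2!·3!/9! = 72/362880
(j±m)!: 3!·2!·3!·3!·3!·2! = 5184
prefactor² = (2J+1)·Δ·N² = 216/35
  k=0: +1/(0!·3!·2!·3!·0!·0!) = 1/72
  k=1: −1/(1!·2!·1!·2!·1!·1!) = -1/4
  k=2: +1/(2!·1!·0!·1!·2!·2!) = 1/8
Σ = -1/9  ⇒  CG² = 216/35·(-1/9)² = 8/105
CG = −√(8/105) = -0.276026

-0.276026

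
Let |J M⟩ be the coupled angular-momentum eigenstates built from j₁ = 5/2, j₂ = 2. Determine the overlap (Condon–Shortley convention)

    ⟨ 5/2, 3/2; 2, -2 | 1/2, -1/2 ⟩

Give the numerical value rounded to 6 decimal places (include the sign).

j₁+j₂−J=4  J+j₁−j₂=1  J−j₁+j₂=0  j₁+j₂+J+1=6
(j₁±m₁, j₂±m₂, J±M) = (4,1,0,4,0,1)
P² = 192/5
sum k=0..0:
  [0] +1/24 = 1/24
S = 1/24
C² = P²·S² = 1/15 ; C = +0.258199

+0.258199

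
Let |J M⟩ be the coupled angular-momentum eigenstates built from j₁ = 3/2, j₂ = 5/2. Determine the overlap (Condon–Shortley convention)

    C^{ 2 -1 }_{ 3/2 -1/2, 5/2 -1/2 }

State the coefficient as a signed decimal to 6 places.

−√(25/84) ≈ -0.545545

√[5·2!1!3!/7! · 1!2!2!3!1!3!] = √(12/7)
  +(−1)^1/∏(1,1,1,1,0,2)! = -1/2  (running -1/2)
  +(−1)^2/∏(2,0,0,0,1,3)! = 1/12  (running -5/12)
⟨..|..⟩ = √(12/7)·(-5/12) = -0.545545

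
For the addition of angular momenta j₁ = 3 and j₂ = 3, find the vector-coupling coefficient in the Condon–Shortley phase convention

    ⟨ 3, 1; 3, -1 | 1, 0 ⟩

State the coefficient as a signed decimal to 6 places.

√[3·5!1!1!/8! · 4!2!2!4!1!1!] = √(144/7)
  +(−1)^1/∏(1,4,1,1,0,0)! = -1/24  (running -1/24)
  +(−1)^2/∏(2,3,0,0,1,1)! = 1/12  (running 1/24)
⟨..|..⟩ = √(144/7)·(1/24) = +0.188982

+0.188982  (= +√(1/28))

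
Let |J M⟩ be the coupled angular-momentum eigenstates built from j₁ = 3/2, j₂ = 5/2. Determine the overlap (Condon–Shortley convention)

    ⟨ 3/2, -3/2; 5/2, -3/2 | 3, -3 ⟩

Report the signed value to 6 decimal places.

j₁+j₂−J=1  J+j₁−j₂=2  J−j₁+j₂=4  j₁+j₂+J+1=8
(j₁±m₁, j₂±m₂, J±M) = (0,3,1,4,0,6)
P² = 864
sum k=1..1:
  [1] −1/48 = -1/48
S = -1/48
C² = P²·S² = 3/8 ; C = -0.612372

-0.612372  (= −√(3/8))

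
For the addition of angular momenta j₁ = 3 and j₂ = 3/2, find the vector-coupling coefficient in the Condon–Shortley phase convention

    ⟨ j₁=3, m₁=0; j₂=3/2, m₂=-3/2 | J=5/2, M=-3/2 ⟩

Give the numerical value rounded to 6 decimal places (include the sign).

√[6·2!4!1!/8! · 3!3!0!3!1!4!] = √(1296/35)
  +(−1)^0/∏(0,2,3,0,1,1)! = 1/12  (running 1/12)
⟨..|..⟩ = √(1296/35)·(1/12) = +0.507093

+√(9/35) ≈ +0.507093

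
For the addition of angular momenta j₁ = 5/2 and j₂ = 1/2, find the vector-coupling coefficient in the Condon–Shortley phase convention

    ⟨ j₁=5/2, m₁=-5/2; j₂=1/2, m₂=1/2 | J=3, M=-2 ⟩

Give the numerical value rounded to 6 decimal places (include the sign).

triangle: 0!×5!×1!/7! = 120/5040
(j±m)!: 0!×5!×1!×0!×1!×5! = 14400
prefactor² = (2J+1)×Δ×N² = 2400
  k=0: +1/(0!×0!×5!×1!×0!×0!) = 1/120
Σ = 1/120  ⇒  CG² = 2400×1/120² = 1/6
CG = +√(1/6) = +0.408248

+√(1/6) = +0.408248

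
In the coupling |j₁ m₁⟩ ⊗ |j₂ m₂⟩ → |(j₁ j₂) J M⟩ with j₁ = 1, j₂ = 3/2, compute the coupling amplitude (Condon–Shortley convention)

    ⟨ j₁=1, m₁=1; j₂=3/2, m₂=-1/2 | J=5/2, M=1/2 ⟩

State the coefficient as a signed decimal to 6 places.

triangle: 0!×2!×3!/6! = 12/720
(j±m)!: 2!×0!×1!×2!×3!×2! = 48
prefactor² = (2J+1)×Δ×N² = 24/5
  k=0: +1/(0!×0!×0!×1!×2!×2!) = 1/4
Σ = 1/4  ⇒  CG² = 24/5×1/4² = 3/10
CG = +√(3/10) = +0.547723

+√(3/10) ≈ +0.547723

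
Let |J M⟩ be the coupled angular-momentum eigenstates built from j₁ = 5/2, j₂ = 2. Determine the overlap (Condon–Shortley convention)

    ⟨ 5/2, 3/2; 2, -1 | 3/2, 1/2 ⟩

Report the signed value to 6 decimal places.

-0.138013  (= −√(2/105))

j₁+j₂−J=3  J+j₁−j₂=2  J−j₁+j₂=1  j₁+j₂+J+1=7
(j₁±m₁, j₂±m₂, J±M) = (4,1,1,3,2,1)
P² = 96/35
sum k=0..1:
  [0] +1/6 = 1/6
  [1] −1/4 = -1/4
S = -1/12
C² = P²·S² = 2/105 ; C = -0.138013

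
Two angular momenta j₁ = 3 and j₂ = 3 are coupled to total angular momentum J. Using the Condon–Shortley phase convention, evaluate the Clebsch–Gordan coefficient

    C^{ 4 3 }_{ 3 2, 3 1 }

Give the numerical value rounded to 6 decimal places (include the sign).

√[9·2!4!4!/11! · 5!1!4!2!7!1!] = √(82944/11)
  +(−1)^0/∏(0,2,1,4,3,0)! = 1/288  (running 1/288)
  +(−1)^1/∏(1,1,0,3,4,1)! = -1/144  (running -1/288)
⟨..|..⟩ = √(82944/11)·(-1/288) = -0.301511

−√(1/11) ≈ -0.301511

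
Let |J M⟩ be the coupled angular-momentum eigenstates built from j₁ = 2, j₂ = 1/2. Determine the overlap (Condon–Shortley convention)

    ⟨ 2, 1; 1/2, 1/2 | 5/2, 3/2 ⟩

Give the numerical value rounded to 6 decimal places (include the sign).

+0.894427

√[6·0!4!1!/6! · 3!1!1!0!4!1!] = √(144/5)
  +(−1)^0/∏(0,0,1,1,3,0)! = 1/6  (running 1/6)
⟨..|..⟩ = √(144/5)·(1/6) = +0.894427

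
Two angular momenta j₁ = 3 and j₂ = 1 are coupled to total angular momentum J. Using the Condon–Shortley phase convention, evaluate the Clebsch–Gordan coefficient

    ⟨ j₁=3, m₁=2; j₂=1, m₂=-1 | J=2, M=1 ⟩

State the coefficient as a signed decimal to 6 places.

triangle: 2!·4!·0!/7! = 48/5040
(j±m)!: 5!·1!·0!·2!·3!·1! = 1440
prefactor² = (2J+1)·Δ·N² = 480/7
  k=0: +1/(0!·2!·1!·0!·3!·0!) = 1/12
Σ = 1/12  ⇒  CG² = 480/7·1/12² = 10/21
CG = +√(10/21) = +0.690066

+0.690066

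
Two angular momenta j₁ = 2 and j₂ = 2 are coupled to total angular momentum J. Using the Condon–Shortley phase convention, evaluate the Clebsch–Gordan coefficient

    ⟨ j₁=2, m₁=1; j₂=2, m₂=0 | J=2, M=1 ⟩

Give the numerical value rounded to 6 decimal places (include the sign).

√[5·2!2!2!/7! · 3!1!2!2!3!1!] = √(8/7)
  +(−1)^0/∏(0,2,1,2,1,0)! = 1/4  (running 1/4)
  +(−1)^1/∏(1,1,0,1,2,1)! = -1/2  (running -1/4)
⟨..|..⟩ = √(8/7)·(-1/4) = -0.267261

−√(1/14) = -0.267261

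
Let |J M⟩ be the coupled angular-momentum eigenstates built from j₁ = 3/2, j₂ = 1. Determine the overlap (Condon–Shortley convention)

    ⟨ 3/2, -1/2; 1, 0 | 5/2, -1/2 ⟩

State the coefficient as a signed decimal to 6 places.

j₁+j₂−J=0  J+j₁−j₂=3  J−j₁+j₂=2  j₁+j₂+J+1=6
(j₁±m₁, j₂±m₂, J±M) = (1,2,1,1,2,3)
P² = 12/5
sum k=0..0:
  [0] +1/2 = 1/2
S = 1/2
C² = P²·S² = 3/5 ; C = +0.774597

+√(3/5) ≈ +0.774597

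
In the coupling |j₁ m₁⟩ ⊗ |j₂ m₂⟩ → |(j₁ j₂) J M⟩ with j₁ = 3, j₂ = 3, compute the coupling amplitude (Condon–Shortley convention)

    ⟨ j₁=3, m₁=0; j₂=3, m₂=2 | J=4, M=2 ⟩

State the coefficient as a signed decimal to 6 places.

triangle: 2!*4!*4!/11! = 1152/39916800
(j±m)!: 3!*3!*5!*1!*6!*2! = 6220800
prefactor² = (2J+1)*Δ*N² = 124416/77
  k=1: −1/(1!*1!*2!*4!*2!*0!) = -1/96
  k=2: +1/(2!*0!*1!*3!*3!*1!) = 1/72
Σ = 1/288  ⇒  CG² = 124416/77*1/288² = 3/154
CG = +√(3/154) = +0.139573

+√(3/154) = +0.139573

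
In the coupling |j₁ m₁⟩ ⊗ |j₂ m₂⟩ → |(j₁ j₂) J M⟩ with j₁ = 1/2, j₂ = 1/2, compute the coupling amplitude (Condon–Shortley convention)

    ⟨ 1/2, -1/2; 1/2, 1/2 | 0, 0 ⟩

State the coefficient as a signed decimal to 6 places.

triangle: 1!*0!*0!/2! = 1/2
(j±m)!: 0!*1!*1!*0!*0!*0! = 1
prefactor² = (2J+1)*Δ*N² = 1/2
  k=1: −1/(1!*0!*0!*0!*0!*0!) = -1
Σ = -1  ⇒  CG² = 1/2*(-1)² = 1/2
CG = −√(1/2) = -0.707107

-0.707107  (= −√(1/2))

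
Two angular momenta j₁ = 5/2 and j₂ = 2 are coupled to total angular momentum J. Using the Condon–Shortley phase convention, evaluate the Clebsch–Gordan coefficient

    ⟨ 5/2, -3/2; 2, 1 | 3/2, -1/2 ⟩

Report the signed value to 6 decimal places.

√[4·3!2!1!/7! · 1!4!3!1!1!2!] = √(96/35)
  +(−1)^2/∏(2,1,2,1,0,0)! = 1/4  (running 1/4)
  +(−1)^3/∏(3,0,1,0,1,1)! = -1/6  (running 1/12)
⟨..|..⟩ = √(96/35)·(1/12) = +0.138013

+√(2/105) = +0.138013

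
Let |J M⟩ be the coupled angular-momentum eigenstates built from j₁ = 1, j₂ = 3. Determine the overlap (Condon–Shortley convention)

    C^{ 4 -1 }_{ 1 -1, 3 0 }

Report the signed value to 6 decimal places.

triangle: 0!·2!·6!/9! = 1440/362880
(j±m)!: 0!·2!·3!·3!·3!·5! = 51840
prefactor² = (2J+1)·Δ·N² = 12960/7
  k=0: +1/(0!·0!·2!·3!·0!·3!) = 1/72
Σ = 1/72  ⇒  CG² = 12960/7·1/72² = 5/14
CG = +√(5/14) = +0.597614

+√(5/14) ≈ +0.597614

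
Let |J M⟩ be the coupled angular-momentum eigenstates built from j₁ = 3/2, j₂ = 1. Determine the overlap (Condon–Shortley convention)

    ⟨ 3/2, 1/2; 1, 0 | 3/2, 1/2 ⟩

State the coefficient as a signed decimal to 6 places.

j₁+j₂−J=1  J+j₁−j₂=2  J−j₁+j₂=1  j₁+j₂+J+1=5
(j₁±m₁, j₂±m₂, J±M) = (2,1,1,1,2,1)
P² = 4/15
sum k=0..1:
  [0] +1/1 = 1
  [1] −1/2 = -1/2
S = 1/2
C² = P²·S² = 1/15 ; C = +0.258199

+√(1/15) ≈ +0.258199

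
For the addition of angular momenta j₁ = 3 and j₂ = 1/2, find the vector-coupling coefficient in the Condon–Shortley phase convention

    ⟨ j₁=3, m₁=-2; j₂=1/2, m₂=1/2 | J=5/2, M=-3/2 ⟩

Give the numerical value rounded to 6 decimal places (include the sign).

triangle: 1!·5!·0!/7! = 120/5040
(j±m)!: 1!·5!·1!·0!·1!·4! = 2880
prefactor² = (2J+1)·Δ·N² = 2880/7
  k=1: −1/(1!·0!·4!·0!·1!·0!) = -1/24
Σ = -1/24  ⇒  CG² = 2880/7·(-1/24)² = 5/7
CG = −√(5/7) = -0.845154

−√(5/7) = -0.845154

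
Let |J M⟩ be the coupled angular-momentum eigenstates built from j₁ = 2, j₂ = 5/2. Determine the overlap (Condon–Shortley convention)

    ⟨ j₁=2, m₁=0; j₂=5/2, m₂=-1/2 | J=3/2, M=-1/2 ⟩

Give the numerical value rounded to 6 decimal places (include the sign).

-0.239046

√[4·3!1!2!/7! · 2!2!2!3!1!2!] = √(32/35)
  +(−1)^1/∏(1,2,1,1,0,1)! = -1/2  (running -1/2)
  +(−1)^2/∏(2,1,0,0,1,2)! = 1/4  (running -1/4)
⟨..|..⟩ = √(32/35)·(-1/4) = -0.239046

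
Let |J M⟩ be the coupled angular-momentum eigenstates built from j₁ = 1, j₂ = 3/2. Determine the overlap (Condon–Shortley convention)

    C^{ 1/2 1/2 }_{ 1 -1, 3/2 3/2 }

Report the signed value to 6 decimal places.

j₁+j₂−J=2  J+j₁−j₂=0  J−j₁+j₂=1  j₁+j₂+J+1=4
(j₁±m₁, j₂±m₂, J±M) = (0,2,3,0,1,0)
P² = 2
sum k=2..2:
  [2] +1/2 = 1/2
S = 1/2
C² = P²·S² = 1/2 ; C = +0.707107

+√(1/2) ≈ +0.707107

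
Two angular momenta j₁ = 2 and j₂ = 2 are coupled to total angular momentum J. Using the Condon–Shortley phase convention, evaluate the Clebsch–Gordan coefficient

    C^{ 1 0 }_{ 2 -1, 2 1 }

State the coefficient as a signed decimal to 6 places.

triangle: 3!*1!*1!/6! = 6/720
(j±m)!: 1!*3!*3!*1!*1!*1! = 36
prefactor² = (2J+1)*Δ*N² = 9/10
  k=2: +1/(2!*1!*1!*1!*0!*0!) = 1/2
  k=3: −1/(3!*0!*0!*0!*1!*1!) = -1/6
Σ = 1/3  ⇒  CG² = 9/10*1/3² = 1/10
CG = +√(1/10) = +0.316228

+0.316228  (= +√(1/10))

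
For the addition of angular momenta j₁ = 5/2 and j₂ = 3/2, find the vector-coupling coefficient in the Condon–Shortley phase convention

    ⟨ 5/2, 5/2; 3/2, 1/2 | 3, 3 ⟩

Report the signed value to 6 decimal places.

+√(5/8) ≈ +0.790569

j₁+j₂−J=1  J+j₁−j₂=4  J−j₁+j₂=2  j₁+j₂+J+1=8
(j₁±m₁, j₂±m₂, J±M) = (5,0,2,1,6,0)
P² = 1440
sum k=0..0:
  [0] +1/48 = 1/48
S = 1/48
C² = P²·S² = 5/8 ; C = +0.790569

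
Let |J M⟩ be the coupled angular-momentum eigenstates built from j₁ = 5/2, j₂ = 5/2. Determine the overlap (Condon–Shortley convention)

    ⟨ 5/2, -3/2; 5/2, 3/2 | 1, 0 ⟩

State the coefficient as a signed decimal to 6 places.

−√(9/70) = -0.358569

triangle: 4!·1!·1!/7! = 24/5040
(j±m)!: 1!·4!·4!·1!·1!·1! = 576
prefactor² = (2J+1)·Δ·N² = 288/35
  k=3: −1/(3!·1!·1!·1!·0!·0!) = -1/6
  k=4: +1/(4!·0!·0!·0!·1!·1!) = 1/24
Σ = -1/8  ⇒  CG² = 288/35·(-1/8)² = 9/70
CG = −√(9/70) = -0.358569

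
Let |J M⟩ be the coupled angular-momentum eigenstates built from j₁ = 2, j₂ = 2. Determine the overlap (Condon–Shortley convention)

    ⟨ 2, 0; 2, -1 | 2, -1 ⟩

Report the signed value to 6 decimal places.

-0.267261

√[5·2!2!2!/7! · 2!2!1!3!1!3!] = √(8/7)
  +(−1)^0/∏(0,2,2,1,0,1)! = 1/4  (running 1/4)
  +(−1)^1/∏(1,1,1,0,1,2)! = -1/2  (running -1/4)
⟨..|..⟩ = √(8/7)·(-1/4) = -0.267261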